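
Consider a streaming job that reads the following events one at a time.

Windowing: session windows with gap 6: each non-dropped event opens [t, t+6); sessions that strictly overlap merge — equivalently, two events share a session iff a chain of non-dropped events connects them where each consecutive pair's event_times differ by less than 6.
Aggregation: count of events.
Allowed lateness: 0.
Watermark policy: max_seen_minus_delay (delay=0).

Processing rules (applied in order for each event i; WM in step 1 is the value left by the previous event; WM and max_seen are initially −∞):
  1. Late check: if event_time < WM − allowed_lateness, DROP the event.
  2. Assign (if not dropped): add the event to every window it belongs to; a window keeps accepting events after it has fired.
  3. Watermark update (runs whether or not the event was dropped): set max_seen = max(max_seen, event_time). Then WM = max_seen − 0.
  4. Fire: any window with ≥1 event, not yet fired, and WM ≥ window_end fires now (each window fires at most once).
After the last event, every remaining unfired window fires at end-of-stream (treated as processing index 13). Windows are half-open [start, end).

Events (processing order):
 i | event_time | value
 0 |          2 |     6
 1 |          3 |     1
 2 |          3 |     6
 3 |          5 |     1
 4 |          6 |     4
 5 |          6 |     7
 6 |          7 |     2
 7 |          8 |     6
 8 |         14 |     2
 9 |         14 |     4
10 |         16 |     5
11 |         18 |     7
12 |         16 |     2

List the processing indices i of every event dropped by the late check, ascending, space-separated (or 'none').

12

i=0 t=2 v=6: → [2,8); WM=2
i=1 t=3 v=1: → [2,9); WM=3
i=2 t=3 v=6: → [2,9); WM=3
i=3 t=5 v=1: → [2,11); WM=5
i=4 t=6 v=4: → [2,12); WM=6
i=5 t=6 v=7: → [2,12); WM=6
i=6 t=7 v=2: → [2,13); WM=7
i=7 t=8 v=6: → [2,14); WM=8
i=8 t=14 v=2: → [14,20); WM=14
i=9 t=14 v=4: → [14,20); WM=14
i=10 t=16 v=5: → [14,22); WM=16
i=11 t=18 v=7: → [14,24); WM=18
i=12 t=16 v=2: DROP (t<18-0); WM=18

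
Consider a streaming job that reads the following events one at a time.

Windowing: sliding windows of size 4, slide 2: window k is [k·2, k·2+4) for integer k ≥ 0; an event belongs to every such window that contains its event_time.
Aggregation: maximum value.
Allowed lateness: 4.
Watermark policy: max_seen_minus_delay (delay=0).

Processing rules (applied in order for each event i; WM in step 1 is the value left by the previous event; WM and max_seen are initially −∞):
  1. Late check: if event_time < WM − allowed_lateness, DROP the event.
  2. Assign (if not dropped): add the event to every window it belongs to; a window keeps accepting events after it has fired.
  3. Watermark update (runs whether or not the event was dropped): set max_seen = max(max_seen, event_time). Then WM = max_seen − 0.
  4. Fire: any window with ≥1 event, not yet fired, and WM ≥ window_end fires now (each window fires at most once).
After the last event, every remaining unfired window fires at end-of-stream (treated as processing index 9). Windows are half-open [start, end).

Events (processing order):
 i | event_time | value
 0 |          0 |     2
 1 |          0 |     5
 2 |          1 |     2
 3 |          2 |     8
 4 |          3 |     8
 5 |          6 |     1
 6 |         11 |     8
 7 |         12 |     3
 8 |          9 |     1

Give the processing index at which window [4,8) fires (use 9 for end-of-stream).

i=0 t=0 v=2: → [0,4); WM=0
i=1 t=0 v=5: → [0,4); WM=0
i=2 t=1 v=2: → [0,4); WM=1
i=3 t=2 v=8: → [2,6),[0,4); WM=2
i=4 t=3 v=8: → [2,6),[0,4); WM=3
i=5 t=6 v=1: → [6,10),[4,8); WM=6; [0,4) fires=8 [2,6) fires=8
i=6 t=11 v=8: → [10,14),[8,12); WM=11; [4,8) fires=1 [6,10) fires=1
i=7 t=12 v=3: → [12,16),[10,14); WM=12; [8,12) fires=8
i=8 t=9 v=1: → [8,12),[6,10); WM=12

6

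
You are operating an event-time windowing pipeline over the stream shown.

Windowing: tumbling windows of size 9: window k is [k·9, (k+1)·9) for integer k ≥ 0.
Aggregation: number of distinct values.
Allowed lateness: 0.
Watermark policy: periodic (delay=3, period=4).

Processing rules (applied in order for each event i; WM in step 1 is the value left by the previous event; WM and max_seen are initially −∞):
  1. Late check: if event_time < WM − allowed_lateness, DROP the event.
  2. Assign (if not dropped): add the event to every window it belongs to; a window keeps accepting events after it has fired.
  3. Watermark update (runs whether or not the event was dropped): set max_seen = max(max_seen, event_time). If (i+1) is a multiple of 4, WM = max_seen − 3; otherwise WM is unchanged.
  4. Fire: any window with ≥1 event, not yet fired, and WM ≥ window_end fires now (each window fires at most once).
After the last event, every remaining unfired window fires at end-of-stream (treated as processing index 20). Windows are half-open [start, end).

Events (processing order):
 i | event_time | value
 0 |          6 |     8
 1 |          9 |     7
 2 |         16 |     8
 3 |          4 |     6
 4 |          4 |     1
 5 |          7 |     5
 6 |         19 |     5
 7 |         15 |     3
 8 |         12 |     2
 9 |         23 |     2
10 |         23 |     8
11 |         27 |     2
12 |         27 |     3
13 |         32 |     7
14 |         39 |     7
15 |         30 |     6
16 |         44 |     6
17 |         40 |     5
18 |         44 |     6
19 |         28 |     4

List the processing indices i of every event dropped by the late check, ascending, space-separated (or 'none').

i=0 t=6 v=8: → [0,9); WM=−∞
i=1 t=9 v=7: → [9,18); WM=−∞
i=2 t=16 v=8: → [9,18); WM=−∞
i=3 t=4 v=6: → [0,9); WM=13; [0,9) fires=2
i=4 t=4 v=1: DROP (t<13-0); WM=13
i=5 t=7 v=5: DROP (t<13-0); WM=13
i=6 t=19 v=5: → [18,27); WM=13
i=7 t=15 v=3: → [9,18); WM=16
i=8 t=12 v=2: DROP (t<16-0); WM=16
i=9 t=23 v=2: → [18,27); WM=16
i=10 t=23 v=8: → [18,27); WM=16
i=11 t=27 v=2: → [27,36); WM=24; [9,18) fires=3
i=12 t=27 v=3: → [27,36); WM=24
i=13 t=32 v=7: → [27,36); WM=24
i=14 t=39 v=7: → [36,45); WM=24
i=15 t=30 v=6: → [27,36); WM=36; [18,27) fires=3 [27,36) fires=4
i=16 t=44 v=6: → [36,45); WM=36
i=17 t=40 v=5: → [36,45); WM=36
i=18 t=44 v=6: → [36,45); WM=36
i=19 t=28 v=4: DROP (t<36-0); WM=41

4 5 8 19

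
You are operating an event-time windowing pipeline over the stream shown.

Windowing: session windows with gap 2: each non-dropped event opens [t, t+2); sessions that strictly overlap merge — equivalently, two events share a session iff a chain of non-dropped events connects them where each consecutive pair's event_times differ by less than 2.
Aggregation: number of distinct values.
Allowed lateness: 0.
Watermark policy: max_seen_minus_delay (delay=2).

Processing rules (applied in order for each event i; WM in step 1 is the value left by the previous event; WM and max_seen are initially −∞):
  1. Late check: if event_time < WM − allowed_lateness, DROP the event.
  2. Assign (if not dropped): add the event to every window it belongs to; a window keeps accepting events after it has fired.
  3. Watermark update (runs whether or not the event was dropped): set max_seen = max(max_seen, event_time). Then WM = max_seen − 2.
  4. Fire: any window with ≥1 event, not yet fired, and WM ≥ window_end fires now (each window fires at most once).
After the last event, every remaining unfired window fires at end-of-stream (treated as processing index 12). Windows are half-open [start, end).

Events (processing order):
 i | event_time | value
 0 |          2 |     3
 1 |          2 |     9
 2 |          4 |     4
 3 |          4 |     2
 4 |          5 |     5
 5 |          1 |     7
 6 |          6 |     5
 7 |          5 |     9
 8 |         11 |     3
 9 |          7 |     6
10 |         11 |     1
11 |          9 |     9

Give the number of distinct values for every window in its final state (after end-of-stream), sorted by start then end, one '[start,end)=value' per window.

[2,4)=2 [4,8)=4 [9,11)=1 [11,13)=2

i=0 t=2 v=3: → [2,4); WM=0
i=1 t=2 v=9: → [2,4); WM=0
i=2 t=4 v=4: → [4,6); WM=2
i=3 t=4 v=2: → [4,6); WM=2
i=4 t=5 v=5: → [4,7); WM=3
i=5 t=1 v=7: DROP (t<3-0); WM=3
i=6 t=6 v=5: → [4,8); WM=4
i=7 t=5 v=9: → [4,8); WM=4
i=8 t=11 v=3: → [11,13); WM=9
i=9 t=7 v=6: DROP (t<9-0); WM=9
i=10 t=11 v=1: → [11,13); WM=9
i=11 t=9 v=9: → [9,11); WM=9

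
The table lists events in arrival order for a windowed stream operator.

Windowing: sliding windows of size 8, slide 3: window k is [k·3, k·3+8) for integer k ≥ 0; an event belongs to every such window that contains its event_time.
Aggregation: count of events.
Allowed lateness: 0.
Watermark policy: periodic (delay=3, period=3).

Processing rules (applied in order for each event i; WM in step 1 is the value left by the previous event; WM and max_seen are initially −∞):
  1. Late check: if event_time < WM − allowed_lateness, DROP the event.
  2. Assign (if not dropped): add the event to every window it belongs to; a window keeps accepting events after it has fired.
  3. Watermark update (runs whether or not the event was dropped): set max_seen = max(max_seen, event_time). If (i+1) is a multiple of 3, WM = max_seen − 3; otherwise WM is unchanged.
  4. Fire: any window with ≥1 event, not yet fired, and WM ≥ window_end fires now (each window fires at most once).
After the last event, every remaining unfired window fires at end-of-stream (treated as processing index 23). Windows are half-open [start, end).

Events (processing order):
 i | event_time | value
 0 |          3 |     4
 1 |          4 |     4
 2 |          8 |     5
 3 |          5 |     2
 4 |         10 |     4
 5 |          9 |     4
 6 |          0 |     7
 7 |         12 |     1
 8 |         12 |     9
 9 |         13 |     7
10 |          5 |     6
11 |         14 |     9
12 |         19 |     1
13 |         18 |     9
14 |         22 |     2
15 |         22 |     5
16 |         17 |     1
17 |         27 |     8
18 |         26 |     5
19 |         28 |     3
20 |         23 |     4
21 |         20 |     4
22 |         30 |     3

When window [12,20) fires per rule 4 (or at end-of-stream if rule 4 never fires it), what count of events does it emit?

i=0 t=3 v=4: → [3,11),[0,8); WM=−∞
i=1 t=4 v=4: → [3,11),[0,8); WM=−∞
i=2 t=8 v=5: → [6,14),[3,11); WM=5
i=3 t=5 v=2: → [3,11),[0,8); WM=5
i=4 t=10 v=4: → [9,17),[6,14),[3,11); WM=5
i=5 t=9 v=4: → [9,17),[6,14),[3,11); WM=7
i=6 t=0 v=7: DROP (t<7-0); WM=7
i=7 t=12 v=1: → [12,20),[9,17),[6,14); WM=7
i=8 t=12 v=9: → [12,20),[9,17),[6,14); WM=9; [0,8) fires=3
i=9 t=13 v=7: → [12,20),[9,17),[6,14); WM=9
i=10 t=5 v=6: DROP (t<9-0); WM=9
i=11 t=14 v=9: → [12,20),[9,17); WM=11; [3,11) fires=6
i=12 t=19 v=1: → [18,26),[15,23),[12,20); WM=11
i=13 t=18 v=9: → [18,26),[15,23),[12,20); WM=11
i=14 t=22 v=2: → [21,29),[18,26),[15,23); WM=19; [6,14) fires=6 [9,17) fires=6
i=15 t=22 v=5: → [21,29),[18,26),[15,23); WM=19
i=16 t=17 v=1: DROP (t<19-0); WM=19
i=17 t=27 v=8: → [27,35),[24,32),[21,29); WM=24; [12,20) fires=6 [15,23) fires=4
i=18 t=26 v=5: → [24,32),[21,29); WM=24
i=19 t=28 v=3: → [27,35),[24,32),[21,29); WM=24
i=20 t=23 v=4: DROP (t<24-0); WM=25
i=21 t=20 v=4: DROP (t<25-0); WM=25
i=22 t=30 v=3: → [30,38),[27,35),[24,32); WM=25

6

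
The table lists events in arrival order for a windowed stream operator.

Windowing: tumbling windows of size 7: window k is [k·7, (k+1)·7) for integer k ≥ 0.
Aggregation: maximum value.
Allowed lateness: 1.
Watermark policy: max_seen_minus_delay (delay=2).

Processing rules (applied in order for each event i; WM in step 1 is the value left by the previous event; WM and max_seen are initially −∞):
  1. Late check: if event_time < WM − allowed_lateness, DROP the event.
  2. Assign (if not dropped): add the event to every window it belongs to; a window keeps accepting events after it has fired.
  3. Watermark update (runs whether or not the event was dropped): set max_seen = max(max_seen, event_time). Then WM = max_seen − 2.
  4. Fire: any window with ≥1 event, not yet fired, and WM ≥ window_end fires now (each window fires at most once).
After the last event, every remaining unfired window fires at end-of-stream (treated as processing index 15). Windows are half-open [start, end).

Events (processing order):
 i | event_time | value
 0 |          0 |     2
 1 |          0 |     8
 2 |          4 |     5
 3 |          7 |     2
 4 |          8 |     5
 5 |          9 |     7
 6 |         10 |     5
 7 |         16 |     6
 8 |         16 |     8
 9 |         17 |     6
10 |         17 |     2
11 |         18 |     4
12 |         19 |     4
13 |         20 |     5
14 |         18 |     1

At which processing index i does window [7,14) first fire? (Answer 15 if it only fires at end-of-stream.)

7

i=0 t=0 v=2: → [0,7); WM=-2
i=1 t=0 v=8: → [0,7); WM=-2
i=2 t=4 v=5: → [0,7); WM=2
i=3 t=7 v=2: → [7,14); WM=5
i=4 t=8 v=5: → [7,14); WM=6
i=5 t=9 v=7: → [7,14); WM=7; [0,7) fires=8
i=6 t=10 v=5: → [7,14); WM=8
i=7 t=16 v=6: → [14,21); WM=14; [7,14) fires=7
i=8 t=16 v=8: → [14,21); WM=14
i=9 t=17 v=6: → [14,21); WM=15
i=10 t=17 v=2: → [14,21); WM=15
i=11 t=18 v=4: → [14,21); WM=16
i=12 t=19 v=4: → [14,21); WM=17
i=13 t=20 v=5: → [14,21); WM=18
i=14 t=18 v=1: → [14,21); WM=18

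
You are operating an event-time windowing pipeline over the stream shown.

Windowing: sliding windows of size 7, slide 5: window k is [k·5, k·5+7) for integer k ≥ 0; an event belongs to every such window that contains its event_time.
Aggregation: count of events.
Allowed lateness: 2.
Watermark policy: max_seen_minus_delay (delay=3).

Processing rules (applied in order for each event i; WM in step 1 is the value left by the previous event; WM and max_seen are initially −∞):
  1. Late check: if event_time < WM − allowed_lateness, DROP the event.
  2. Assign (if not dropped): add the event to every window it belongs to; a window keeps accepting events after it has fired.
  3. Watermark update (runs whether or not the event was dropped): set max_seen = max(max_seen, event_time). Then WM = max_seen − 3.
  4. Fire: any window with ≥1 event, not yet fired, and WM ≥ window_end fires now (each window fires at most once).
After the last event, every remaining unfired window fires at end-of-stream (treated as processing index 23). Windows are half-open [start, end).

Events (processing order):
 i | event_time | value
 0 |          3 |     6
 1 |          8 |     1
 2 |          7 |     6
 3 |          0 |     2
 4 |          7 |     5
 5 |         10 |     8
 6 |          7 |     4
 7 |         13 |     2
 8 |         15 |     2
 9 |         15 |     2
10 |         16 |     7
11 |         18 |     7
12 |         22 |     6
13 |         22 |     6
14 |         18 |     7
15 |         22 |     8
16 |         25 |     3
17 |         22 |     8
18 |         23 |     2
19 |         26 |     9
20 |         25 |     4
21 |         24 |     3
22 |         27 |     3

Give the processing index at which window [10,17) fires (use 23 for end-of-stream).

12

i=0 t=3 v=6: → [0,7); WM=0
i=1 t=8 v=1: → [5,12); WM=5
i=2 t=7 v=6: → [5,12); WM=5
i=3 t=0 v=2: DROP (t<5-2); WM=5
i=4 t=7 v=5: → [5,12); WM=5
i=5 t=10 v=8: → [10,17),[5,12); WM=7; [0,7) fires=1
i=6 t=7 v=4: → [5,12); WM=7
i=7 t=13 v=2: → [10,17); WM=10
i=8 t=15 v=2: → [15,22),[10,17); WM=12; [5,12) fires=5
i=9 t=15 v=2: → [15,22),[10,17); WM=12
i=10 t=16 v=7: → [15,22),[10,17); WM=13
i=11 t=18 v=7: → [15,22); WM=15
i=12 t=22 v=6: → [20,27); WM=19; [10,17) fires=5
i=13 t=22 v=6: → [20,27); WM=19
i=14 t=18 v=7: → [15,22); WM=19
i=15 t=22 v=8: → [20,27); WM=19
i=16 t=25 v=3: → [25,32),[20,27); WM=22; [15,22) fires=5
i=17 t=22 v=8: → [20,27); WM=22
i=18 t=23 v=2: → [20,27); WM=22
i=19 t=26 v=9: → [25,32),[20,27); WM=23
i=20 t=25 v=4: → [25,32),[20,27); WM=23
i=21 t=24 v=3: → [20,27); WM=23
i=22 t=27 v=3: → [25,32); WM=24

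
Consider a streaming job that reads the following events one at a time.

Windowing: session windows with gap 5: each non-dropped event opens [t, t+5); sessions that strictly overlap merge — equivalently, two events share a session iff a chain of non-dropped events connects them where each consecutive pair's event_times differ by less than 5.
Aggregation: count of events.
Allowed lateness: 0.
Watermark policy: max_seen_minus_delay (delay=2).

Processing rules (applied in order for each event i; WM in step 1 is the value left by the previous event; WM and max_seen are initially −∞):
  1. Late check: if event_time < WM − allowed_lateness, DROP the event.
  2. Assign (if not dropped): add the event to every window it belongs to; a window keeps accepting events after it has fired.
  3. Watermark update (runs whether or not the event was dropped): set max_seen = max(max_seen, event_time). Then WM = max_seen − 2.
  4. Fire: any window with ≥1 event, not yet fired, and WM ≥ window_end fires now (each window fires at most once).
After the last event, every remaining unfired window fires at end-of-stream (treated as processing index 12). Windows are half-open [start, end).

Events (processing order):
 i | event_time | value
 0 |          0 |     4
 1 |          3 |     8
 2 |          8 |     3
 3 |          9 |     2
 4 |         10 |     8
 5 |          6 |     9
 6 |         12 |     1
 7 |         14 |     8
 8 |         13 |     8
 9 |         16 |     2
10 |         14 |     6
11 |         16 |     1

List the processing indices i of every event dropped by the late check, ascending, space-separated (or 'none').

5

i=0 t=0 v=4: → [0,5); WM=-2
i=1 t=3 v=8: → [0,8); WM=1
i=2 t=8 v=3: → [8,13); WM=6
i=3 t=9 v=2: → [8,14); WM=7
i=4 t=10 v=8: → [8,15); WM=8
i=5 t=6 v=9: DROP (t<8-0); WM=8
i=6 t=12 v=1: → [8,17); WM=10
i=7 t=14 v=8: → [8,19); WM=12
i=8 t=13 v=8: → [8,19); WM=12
i=9 t=16 v=2: → [8,21); WM=14
i=10 t=14 v=6: → [8,21); WM=14
i=11 t=16 v=1: → [8,21); WM=14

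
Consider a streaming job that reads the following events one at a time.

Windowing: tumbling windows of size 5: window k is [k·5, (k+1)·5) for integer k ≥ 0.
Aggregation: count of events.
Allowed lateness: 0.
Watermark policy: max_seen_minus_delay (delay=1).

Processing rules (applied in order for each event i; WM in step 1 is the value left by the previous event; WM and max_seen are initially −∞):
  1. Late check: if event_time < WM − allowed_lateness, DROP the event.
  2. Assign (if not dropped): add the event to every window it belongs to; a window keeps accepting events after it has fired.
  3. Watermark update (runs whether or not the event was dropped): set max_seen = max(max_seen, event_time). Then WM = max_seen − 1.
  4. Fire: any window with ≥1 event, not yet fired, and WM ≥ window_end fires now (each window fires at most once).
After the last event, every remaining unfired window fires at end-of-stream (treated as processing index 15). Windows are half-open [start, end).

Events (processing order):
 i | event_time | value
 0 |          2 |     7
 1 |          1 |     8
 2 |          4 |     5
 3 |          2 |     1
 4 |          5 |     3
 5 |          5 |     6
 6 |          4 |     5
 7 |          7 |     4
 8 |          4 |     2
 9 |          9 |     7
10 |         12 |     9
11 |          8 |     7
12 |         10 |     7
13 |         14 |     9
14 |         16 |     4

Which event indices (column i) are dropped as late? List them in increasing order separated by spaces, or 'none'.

i=0 t=2 v=7: → [0,5); WM=1
i=1 t=1 v=8: → [0,5); WM=1
i=2 t=4 v=5: → [0,5); WM=3
i=3 t=2 v=1: DROP (t<3-0); WM=3
i=4 t=5 v=3: → [5,10); WM=4
i=5 t=5 v=6: → [5,10); WM=4
i=6 t=4 v=5: → [0,5); WM=4
i=7 t=7 v=4: → [5,10); WM=6; [0,5) fires=4
i=8 t=4 v=2: DROP (t<6-0); WM=6
i=9 t=9 v=7: → [5,10); WM=8
i=10 t=12 v=9: → [10,15); WM=11; [5,10) fires=4
i=11 t=8 v=7: DROP (t<11-0); WM=11
i=12 t=10 v=7: DROP (t<11-0); WM=11
i=13 t=14 v=9: → [10,15); WM=13
i=14 t=16 v=4: → [15,20); WM=15; [10,15) fires=2

3 8 11 12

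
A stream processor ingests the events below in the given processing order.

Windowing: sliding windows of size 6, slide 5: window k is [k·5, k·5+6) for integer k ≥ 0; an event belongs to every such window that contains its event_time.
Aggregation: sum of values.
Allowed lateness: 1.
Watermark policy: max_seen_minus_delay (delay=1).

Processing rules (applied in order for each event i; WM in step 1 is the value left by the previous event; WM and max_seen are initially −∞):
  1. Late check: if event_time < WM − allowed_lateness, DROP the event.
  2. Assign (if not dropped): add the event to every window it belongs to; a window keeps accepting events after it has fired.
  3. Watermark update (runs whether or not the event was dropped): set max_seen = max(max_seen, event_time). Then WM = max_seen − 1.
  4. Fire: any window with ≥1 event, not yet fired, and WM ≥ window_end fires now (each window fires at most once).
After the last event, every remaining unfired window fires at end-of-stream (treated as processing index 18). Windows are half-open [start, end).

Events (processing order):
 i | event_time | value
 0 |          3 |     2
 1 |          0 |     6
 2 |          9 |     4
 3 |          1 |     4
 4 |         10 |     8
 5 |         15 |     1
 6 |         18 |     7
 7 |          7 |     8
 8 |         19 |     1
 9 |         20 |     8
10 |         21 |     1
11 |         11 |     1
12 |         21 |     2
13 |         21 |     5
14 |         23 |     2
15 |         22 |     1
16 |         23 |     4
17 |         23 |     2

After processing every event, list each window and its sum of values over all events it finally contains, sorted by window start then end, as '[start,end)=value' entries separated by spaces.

[0,6)=2 [5,11)=12 [10,16)=9 [15,21)=17 [20,26)=25

i=0 t=3 v=2: → [0,6); WM=2
i=1 t=0 v=6: DROP (t<2-1); WM=2
i=2 t=9 v=4: → [5,11); WM=8; [0,6) fires=2
i=3 t=1 v=4: DROP (t<8-1); WM=8
i=4 t=10 v=8: → [10,16),[5,11); WM=9
i=5 t=15 v=1: → [15,21),[10,16); WM=14; [5,11) fires=12
i=6 t=18 v=7: → [15,21); WM=17; [10,16) fires=9
i=7 t=7 v=8: DROP (t<17-1); WM=17
i=8 t=19 v=1: → [15,21); WM=18
i=9 t=20 v=8: → [20,26),[15,21); WM=19
i=10 t=21 v=1: → [20,26); WM=20
i=11 t=11 v=1: DROP (t<20-1); WM=20
i=12 t=21 v=2: → [20,26); WM=20
i=13 t=21 v=5: → [20,26); WM=20
i=14 t=23 v=2: → [20,26); WM=22; [15,21) fires=17
i=15 t=22 v=1: → [20,26); WM=22
i=16 t=23 v=4: → [20,26); WM=22
i=17 t=23 v=2: → [20,26); WM=22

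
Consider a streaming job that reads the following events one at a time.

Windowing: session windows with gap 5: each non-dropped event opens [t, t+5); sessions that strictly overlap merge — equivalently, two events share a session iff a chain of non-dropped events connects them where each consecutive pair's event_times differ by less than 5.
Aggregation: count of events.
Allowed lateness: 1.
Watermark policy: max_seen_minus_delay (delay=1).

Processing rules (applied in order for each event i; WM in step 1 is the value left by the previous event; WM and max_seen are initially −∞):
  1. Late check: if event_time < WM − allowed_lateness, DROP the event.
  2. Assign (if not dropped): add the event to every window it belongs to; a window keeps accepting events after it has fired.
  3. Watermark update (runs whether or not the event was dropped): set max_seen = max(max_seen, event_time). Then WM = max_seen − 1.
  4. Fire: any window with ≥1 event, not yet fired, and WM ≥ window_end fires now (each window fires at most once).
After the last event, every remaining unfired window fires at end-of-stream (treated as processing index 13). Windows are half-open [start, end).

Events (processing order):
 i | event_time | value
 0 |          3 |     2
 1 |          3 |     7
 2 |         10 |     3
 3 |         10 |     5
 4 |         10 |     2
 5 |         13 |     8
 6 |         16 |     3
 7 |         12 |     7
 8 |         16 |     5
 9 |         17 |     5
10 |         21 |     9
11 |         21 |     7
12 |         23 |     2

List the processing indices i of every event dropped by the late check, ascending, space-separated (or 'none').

i=0 t=3 v=2: → [3,8); WM=2
i=1 t=3 v=7: → [3,8); WM=2
i=2 t=10 v=3: → [10,15); WM=9
i=3 t=10 v=5: → [10,15); WM=9
i=4 t=10 v=2: → [10,15); WM=9
i=5 t=13 v=8: → [10,18); WM=12
i=6 t=16 v=3: → [10,21); WM=15
i=7 t=12 v=7: DROP (t<15-1); WM=15
i=8 t=16 v=5: → [10,21); WM=15
i=9 t=17 v=5: → [10,22); WM=16
i=10 t=21 v=9: → [10,26); WM=20
i=11 t=21 v=7: → [10,26); WM=20
i=12 t=23 v=2: → [10,28); WM=22

7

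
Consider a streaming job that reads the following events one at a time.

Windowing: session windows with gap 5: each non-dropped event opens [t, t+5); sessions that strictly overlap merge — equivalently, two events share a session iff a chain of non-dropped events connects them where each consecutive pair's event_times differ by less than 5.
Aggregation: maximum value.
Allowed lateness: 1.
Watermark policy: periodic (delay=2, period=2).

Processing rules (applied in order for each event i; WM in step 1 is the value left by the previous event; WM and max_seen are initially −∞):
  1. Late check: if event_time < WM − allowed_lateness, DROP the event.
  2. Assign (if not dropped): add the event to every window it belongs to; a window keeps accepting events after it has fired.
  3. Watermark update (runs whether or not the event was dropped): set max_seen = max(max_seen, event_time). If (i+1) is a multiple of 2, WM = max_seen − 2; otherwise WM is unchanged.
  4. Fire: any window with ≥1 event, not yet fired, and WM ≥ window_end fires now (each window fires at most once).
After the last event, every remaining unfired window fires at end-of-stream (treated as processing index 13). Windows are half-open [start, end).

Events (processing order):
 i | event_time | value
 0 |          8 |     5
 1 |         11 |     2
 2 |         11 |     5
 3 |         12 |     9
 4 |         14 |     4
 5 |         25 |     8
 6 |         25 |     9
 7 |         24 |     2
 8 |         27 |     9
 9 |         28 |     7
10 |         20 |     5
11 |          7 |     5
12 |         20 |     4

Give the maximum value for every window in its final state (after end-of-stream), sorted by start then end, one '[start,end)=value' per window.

i=0 t=8 v=5: → [8,13); WM=−∞
i=1 t=11 v=2: → [8,16); WM=9
i=2 t=11 v=5: → [8,16); WM=9
i=3 t=12 v=9: → [8,17); WM=10
i=4 t=14 v=4: → [8,19); WM=10
i=5 t=25 v=8: → [25,30); WM=23
i=6 t=25 v=9: → [25,30); WM=23
i=7 t=24 v=2: → [24,30); WM=23
i=8 t=27 v=9: → [24,32); WM=23
i=9 t=28 v=7: → [24,33); WM=26
i=10 t=20 v=5: DROP (t<26-1); WM=26
i=11 t=7 v=5: DROP (t<26-1); WM=26
i=12 t=20 v=4: DROP (t<26-1); WM=26

[8,19)=9 [24,33)=9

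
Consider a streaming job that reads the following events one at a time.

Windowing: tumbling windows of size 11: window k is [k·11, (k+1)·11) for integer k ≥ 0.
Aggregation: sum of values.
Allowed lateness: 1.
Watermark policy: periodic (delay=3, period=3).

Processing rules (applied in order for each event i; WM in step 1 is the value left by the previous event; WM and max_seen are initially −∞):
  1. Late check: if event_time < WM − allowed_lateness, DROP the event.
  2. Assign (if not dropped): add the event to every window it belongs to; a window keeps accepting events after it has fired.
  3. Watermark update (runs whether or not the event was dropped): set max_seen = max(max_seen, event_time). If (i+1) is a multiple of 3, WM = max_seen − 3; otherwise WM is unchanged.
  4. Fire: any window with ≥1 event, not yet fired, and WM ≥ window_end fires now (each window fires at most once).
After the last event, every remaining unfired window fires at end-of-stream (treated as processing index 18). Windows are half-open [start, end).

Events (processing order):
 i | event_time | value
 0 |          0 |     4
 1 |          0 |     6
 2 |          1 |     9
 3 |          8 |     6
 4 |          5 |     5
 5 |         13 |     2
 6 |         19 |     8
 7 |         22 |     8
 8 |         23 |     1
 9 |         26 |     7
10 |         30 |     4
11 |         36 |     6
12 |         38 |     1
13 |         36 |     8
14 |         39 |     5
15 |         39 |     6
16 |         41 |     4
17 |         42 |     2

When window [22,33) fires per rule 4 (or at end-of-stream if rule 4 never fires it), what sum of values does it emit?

20

i=0 t=0 v=4: → [0,11); WM=−∞
i=1 t=0 v=6: → [0,11); WM=−∞
i=2 t=1 v=9: → [0,11); WM=-2
i=3 t=8 v=6: → [0,11); WM=-2
i=4 t=5 v=5: → [0,11); WM=-2
i=5 t=13 v=2: → [11,22); WM=10
i=6 t=19 v=8: → [11,22); WM=10
i=7 t=22 v=8: → [22,33); WM=10
i=8 t=23 v=1: → [22,33); WM=20; [0,11) fires=30
i=9 t=26 v=7: → [22,33); WM=20
i=10 t=30 v=4: → [22,33); WM=20
i=11 t=36 v=6: → [33,44); WM=33; [11,22) fires=10 [22,33) fires=20
i=12 t=38 v=1: → [33,44); WM=33
i=13 t=36 v=8: → [33,44); WM=33
i=14 t=39 v=5: → [33,44); WM=36
i=15 t=39 v=6: → [33,44); WM=36
i=16 t=41 v=4: → [33,44); WM=36
i=17 t=42 v=2: → [33,44); WM=39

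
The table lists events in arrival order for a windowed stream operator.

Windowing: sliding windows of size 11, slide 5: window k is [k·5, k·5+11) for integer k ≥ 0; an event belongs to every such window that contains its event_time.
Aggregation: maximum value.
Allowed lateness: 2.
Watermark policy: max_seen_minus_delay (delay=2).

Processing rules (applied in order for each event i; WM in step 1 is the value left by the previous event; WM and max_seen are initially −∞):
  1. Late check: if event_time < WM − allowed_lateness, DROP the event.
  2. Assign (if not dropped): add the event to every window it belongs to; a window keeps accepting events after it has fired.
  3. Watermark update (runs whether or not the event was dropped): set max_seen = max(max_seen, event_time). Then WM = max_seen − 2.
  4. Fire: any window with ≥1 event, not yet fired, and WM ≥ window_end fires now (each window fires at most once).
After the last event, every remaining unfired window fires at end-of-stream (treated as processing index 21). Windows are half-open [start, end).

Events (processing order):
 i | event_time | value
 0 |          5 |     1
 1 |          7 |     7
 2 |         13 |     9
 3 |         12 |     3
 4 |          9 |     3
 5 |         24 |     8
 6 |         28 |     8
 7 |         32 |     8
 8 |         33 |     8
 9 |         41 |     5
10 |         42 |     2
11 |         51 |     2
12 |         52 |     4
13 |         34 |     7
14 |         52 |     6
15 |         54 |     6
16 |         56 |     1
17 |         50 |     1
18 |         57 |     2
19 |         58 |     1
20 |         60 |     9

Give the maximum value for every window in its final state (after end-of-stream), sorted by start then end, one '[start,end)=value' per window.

i=0 t=5 v=1: → [5,16),[0,11); WM=3
i=1 t=7 v=7: → [5,16),[0,11); WM=5
i=2 t=13 v=9: → [10,21),[5,16); WM=11; [0,11) fires=7
i=3 t=12 v=3: → [10,21),[5,16); WM=11
i=4 t=9 v=3: → [5,16),[0,11); WM=11
i=5 t=24 v=8: → [20,31),[15,26); WM=22; [5,16) fires=9 [10,21) fires=9
i=6 t=28 v=8: → [25,36),[20,31); WM=26; [15,26) fires=8
i=7 t=32 v=8: → [30,41),[25,36); WM=30
i=8 t=33 v=8: → [30,41),[25,36); WM=31; [20,31) fires=8
i=9 t=41 v=5: → [40,51),[35,46); WM=39; [25,36) fires=8
i=10 t=42 v=2: → [40,51),[35,46); WM=40
i=11 t=51 v=2: → [50,61),[45,56); WM=49; [30,41) fires=8 [35,46) fires=5
i=12 t=52 v=4: → [50,61),[45,56); WM=50
i=13 t=34 v=7: DROP (t<50-2); WM=50
i=14 t=52 v=6: → [50,61),[45,56); WM=50
i=15 t=54 v=6: → [50,61),[45,56); WM=52; [40,51) fires=5
i=16 t=56 v=1: → [55,66),[50,61); WM=54
i=17 t=50 v=1: DROP (t<54-2); WM=54
i=18 t=57 v=2: → [55,66),[50,61); WM=55
i=19 t=58 v=1: → [55,66),[50,61); WM=56; [45,56) fires=6
i=20 t=60 v=9: → [60,71),[55,66),[50,61); WM=58

[0,11)=7 [5,16)=9 [10,21)=9 [15,26)=8 [20,31)=8 [25,36)=8 [30,41)=8 [35,46)=5 [40,51)=5 [45,56)=6 [50,61)=9 [55,66)=9 [60,71)=9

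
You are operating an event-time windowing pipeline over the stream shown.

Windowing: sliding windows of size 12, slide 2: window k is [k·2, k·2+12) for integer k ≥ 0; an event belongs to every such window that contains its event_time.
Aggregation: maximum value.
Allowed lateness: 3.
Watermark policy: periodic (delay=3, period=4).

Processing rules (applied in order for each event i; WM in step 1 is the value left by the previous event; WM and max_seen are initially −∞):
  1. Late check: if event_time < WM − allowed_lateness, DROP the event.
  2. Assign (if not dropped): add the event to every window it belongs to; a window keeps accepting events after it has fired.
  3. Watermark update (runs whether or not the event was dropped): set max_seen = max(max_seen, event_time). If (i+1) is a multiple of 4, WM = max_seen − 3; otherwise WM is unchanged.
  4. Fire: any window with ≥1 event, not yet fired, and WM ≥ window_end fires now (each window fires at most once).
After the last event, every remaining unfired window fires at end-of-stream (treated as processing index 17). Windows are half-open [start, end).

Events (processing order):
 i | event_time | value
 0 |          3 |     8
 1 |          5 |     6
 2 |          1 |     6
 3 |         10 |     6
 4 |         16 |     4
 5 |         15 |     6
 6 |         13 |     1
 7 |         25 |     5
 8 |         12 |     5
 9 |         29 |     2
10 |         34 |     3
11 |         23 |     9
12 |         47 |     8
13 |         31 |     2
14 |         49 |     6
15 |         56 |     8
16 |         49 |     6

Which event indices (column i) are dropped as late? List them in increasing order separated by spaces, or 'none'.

i=0 t=3 v=8: → [2,14),[0,12); WM=−∞
i=1 t=5 v=6: → [4,16),[2,14),[0,12); WM=−∞
i=2 t=1 v=6: → [0,12); WM=−∞
i=3 t=10 v=6: → [10,22),[8,20),[6,18),[4,16),[2,14),[0,12); WM=7
i=4 t=16 v=4: → [16,28),[14,26),[12,24),[10,22),[8,20),[6,18); WM=7
i=5 t=15 v=6: → [14,26),[12,24),[10,22),[8,20),[6,18),[4,16); WM=7
i=6 t=13 v=1: → [12,24),[10,22),[8,20),[6,18),[4,16),[2,14); WM=7
i=7 t=25 v=5: → [24,36),[22,34),[20,32),[18,30),[16,28),[14,26); WM=22; [0,12) fires=8 [2,14) fires=8 [4,16) fires=6 [6,18) fires=6 [8,20) fires=6 [10,22) fires=6
i=8 t=12 v=5: DROP (t<22-3); WM=22
i=9 t=29 v=2: → [28,40),[26,38),[24,36),[22,34),[20,32),[18,30); WM=22
i=10 t=34 v=3: → [34,46),[32,44),[30,42),[28,40),[26,38),[24,36); WM=22
i=11 t=23 v=9: → [22,34),[20,32),[18,30),[16,28),[14,26),[12,24); WM=31; [12,24) fires=9 [14,26) fires=9 [16,28) fires=9 [18,30) fires=9
i=12 t=47 v=8: → [46,58),[44,56),[42,54),[40,52),[38,50),[36,48); WM=31
i=13 t=31 v=2: → [30,42),[28,40),[26,38),[24,36),[22,34),[20,32); WM=31
i=14 t=49 v=6: → [48,60),[46,58),[44,56),[42,54),[40,52),[38,50); WM=31
i=15 t=56 v=8: → [56,68),[54,66),[52,64),[50,62),[48,60),[46,58); WM=53; [20,32) fires=9 [22,34) fires=9 [24,36) fires=5 [26,38) fires=3 [28,40) fires=3 [30,42) fires=3 [32,44) fires=3 [34,46) fires=3 [36,48) fires=8 [38,50) fires=8 [40,52) fires=8
i=16 t=49 v=6: DROP (t<53-3); WM=53

8 16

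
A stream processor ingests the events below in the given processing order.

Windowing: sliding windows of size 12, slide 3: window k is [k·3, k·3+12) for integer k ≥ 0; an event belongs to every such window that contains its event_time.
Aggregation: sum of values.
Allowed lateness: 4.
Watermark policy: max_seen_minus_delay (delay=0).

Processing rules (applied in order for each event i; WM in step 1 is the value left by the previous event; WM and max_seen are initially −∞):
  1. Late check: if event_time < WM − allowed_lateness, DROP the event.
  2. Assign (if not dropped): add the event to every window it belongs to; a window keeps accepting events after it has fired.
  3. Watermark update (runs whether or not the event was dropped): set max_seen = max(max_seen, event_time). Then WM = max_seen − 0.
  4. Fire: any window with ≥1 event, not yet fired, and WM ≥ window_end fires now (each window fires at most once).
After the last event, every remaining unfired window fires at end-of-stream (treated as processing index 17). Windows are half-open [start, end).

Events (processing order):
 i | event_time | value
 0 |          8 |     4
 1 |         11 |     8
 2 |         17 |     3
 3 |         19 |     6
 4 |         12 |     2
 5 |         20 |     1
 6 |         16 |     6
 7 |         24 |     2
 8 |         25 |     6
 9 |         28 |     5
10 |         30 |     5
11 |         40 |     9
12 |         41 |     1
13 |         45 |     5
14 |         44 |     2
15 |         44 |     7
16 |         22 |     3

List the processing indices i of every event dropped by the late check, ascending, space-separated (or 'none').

4 16

i=0 t=8 v=4: → [6,18),[3,15),[0,12); WM=8
i=1 t=11 v=8: → [9,21),[6,18),[3,15),[0,12); WM=11
i=2 t=17 v=3: → [15,27),[12,24),[9,21),[6,18); WM=17; [0,12) fires=12 [3,15) fires=12
i=3 t=19 v=6: → [18,30),[15,27),[12,24),[9,21); WM=19; [6,18) fires=15
i=4 t=12 v=2: DROP (t<19-4); WM=19
i=5 t=20 v=1: → [18,30),[15,27),[12,24),[9,21); WM=20
i=6 t=16 v=6: → [15,27),[12,24),[9,21),[6,18); WM=20
i=7 t=24 v=2: → [24,36),[21,33),[18,30),[15,27); WM=24; [9,21) fires=24 [12,24) fires=16
i=8 t=25 v=6: → [24,36),[21,33),[18,30),[15,27); WM=25
i=9 t=28 v=5: → [27,39),[24,36),[21,33),[18,30); WM=28; [15,27) fires=24
i=10 t=30 v=5: → [30,42),[27,39),[24,36),[21,33); WM=30; [18,30) fires=20
i=11 t=40 v=9: → [39,51),[36,48),[33,45),[30,42); WM=40; [21,33) fires=18 [24,36) fires=18 [27,39) fires=10
i=12 t=41 v=1: → [39,51),[36,48),[33,45),[30,42); WM=41
i=13 t=45 v=5: → [45,57),[42,54),[39,51),[36,48); WM=45; [30,42) fires=15 [33,45) fires=10
i=14 t=44 v=2: → [42,54),[39,51),[36,48),[33,45); WM=45
i=15 t=44 v=7: → [42,54),[39,51),[36,48),[33,45); WM=45
i=16 t=22 v=3: DROP (t<45-4); WM=45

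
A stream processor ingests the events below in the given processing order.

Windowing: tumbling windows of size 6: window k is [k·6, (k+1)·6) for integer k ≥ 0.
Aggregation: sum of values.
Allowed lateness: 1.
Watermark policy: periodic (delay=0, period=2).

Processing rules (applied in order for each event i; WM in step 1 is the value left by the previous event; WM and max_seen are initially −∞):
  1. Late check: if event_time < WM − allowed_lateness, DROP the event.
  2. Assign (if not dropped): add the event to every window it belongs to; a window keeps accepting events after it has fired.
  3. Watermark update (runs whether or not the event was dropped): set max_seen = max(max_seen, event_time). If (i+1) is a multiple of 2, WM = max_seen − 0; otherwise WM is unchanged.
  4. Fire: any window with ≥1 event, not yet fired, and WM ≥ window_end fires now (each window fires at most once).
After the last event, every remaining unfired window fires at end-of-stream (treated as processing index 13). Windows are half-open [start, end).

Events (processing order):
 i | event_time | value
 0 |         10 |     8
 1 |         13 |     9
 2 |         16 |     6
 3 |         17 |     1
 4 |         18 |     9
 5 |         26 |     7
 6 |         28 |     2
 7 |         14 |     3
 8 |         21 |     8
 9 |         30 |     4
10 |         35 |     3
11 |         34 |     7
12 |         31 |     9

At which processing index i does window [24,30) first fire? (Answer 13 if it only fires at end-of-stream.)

i=0 t=10 v=8: → [6,12); WM=−∞
i=1 t=13 v=9: → [12,18); WM=13; [6,12) fires=8
i=2 t=16 v=6: → [12,18); WM=13
i=3 t=17 v=1: → [12,18); WM=17
i=4 t=18 v=9: → [18,24); WM=17
i=5 t=26 v=7: → [24,30); WM=26; [12,18) fires=16 [18,24) fires=9
i=6 t=28 v=2: → [24,30); WM=26
i=7 t=14 v=3: DROP (t<26-1); WM=28
i=8 t=21 v=8: DROP (t<28-1); WM=28
i=9 t=30 v=4: → [30,36); WM=30; [24,30) fires=9
i=10 t=35 v=3: → [30,36); WM=30
i=11 t=34 v=7: → [30,36); WM=35
i=12 t=31 v=9: DROP (t<35-1); WM=35

9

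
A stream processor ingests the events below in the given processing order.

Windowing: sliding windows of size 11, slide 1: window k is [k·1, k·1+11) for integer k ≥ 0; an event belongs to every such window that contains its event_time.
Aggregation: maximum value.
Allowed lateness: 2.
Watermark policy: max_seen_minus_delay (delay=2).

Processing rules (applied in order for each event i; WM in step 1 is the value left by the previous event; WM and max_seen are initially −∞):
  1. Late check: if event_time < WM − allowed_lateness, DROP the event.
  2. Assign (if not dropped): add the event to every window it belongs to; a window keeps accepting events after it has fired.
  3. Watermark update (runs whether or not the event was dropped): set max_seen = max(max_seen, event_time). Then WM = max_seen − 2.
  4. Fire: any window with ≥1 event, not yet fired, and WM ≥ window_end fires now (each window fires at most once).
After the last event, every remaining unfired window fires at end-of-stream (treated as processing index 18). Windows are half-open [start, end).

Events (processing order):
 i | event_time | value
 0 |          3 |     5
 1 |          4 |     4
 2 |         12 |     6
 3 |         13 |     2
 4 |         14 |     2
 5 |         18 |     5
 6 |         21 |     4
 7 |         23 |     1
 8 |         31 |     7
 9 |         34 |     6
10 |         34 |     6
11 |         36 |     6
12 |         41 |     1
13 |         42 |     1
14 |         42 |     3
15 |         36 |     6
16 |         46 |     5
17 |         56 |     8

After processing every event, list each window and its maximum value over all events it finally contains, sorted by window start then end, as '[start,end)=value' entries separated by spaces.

i=0 t=3 v=5: → [3,14),[2,13),[1,12),[0,11); WM=1
i=1 t=4 v=4: → [4,15),[3,14),[2,13),[1,12),[0,11); WM=2
i=2 t=12 v=6: → [12,23),[11,22),[10,21),[9,20),[8,19),[7,18),[6,17),[5,16),[4,15),[3,14),[2,13); WM=10
i=3 t=13 v=2: → [13,24),[12,23),[11,22),[10,21),[9,20),[8,19),[7,18),[6,17),[5,16),[4,15),[3,14); WM=11; [0,11) fires=5
i=4 t=14 v=2: → [14,25),[13,24),[12,23),[11,22),[10,21),[9,20),[8,19),[7,18),[6,17),[5,16),[4,15); WM=12; [1,12) fires=5
i=5 t=18 v=5: → [18,29),[17,28),[16,27),[15,26),[14,25),[13,24),[12,23),[11,22),[10,21),[9,20),[8,19); WM=16; [2,13) fires=6 [3,14) fires=6 [4,15) fires=6 [5,16) fires=6
i=6 t=21 v=4: → [21,32),[20,31),[19,30),[18,29),[17,28),[16,27),[15,26),[14,25),[13,24),[12,23),[11,22); WM=19; [6,17) fires=6 [7,18) fires=6 [8,19) fires=6
i=7 t=23 v=1: → [23,34),[22,33),[21,32),[20,31),[19,30),[18,29),[17,28),[16,27),[15,26),[14,25),[13,24); WM=21; [9,20) fires=6 [10,21) fires=6
i=8 t=31 v=7: → [31,42),[30,41),[29,40),[28,39),[27,38),[26,37),[25,36),[24,35),[23,34),[22,33),[21,32); WM=29; [11,22) fires=6 [12,23) fires=6 [13,24) fires=5 [14,25) fires=5 [15,26) fires=5 [16,27) fires=5 [17,28) fires=5 [18,29) fires=5
i=9 t=34 v=6: → [34,45),[33,44),[32,43),[31,42),[30,41),[29,40),[28,39),[27,38),[26,37),[25,36),[24,35); WM=32; [19,30) fires=4 [20,31) fires=4 [21,32) fires=7
i=10 t=34 v=6: → [34,45),[33,44),[32,43),[31,42),[30,41),[29,40),[28,39),[27,38),[26,37),[25,36),[24,35); WM=32
i=11 t=36 v=6: → [36,47),[35,46),[34,45),[33,44),[32,43),[31,42),[30,41),[29,40),[28,39),[27,38),[26,37); WM=34; [22,33) fires=7 [23,34) fires=7
i=12 t=41 v=1: → [41,52),[40,51),[39,50),[38,49),[37,48),[36,47),[35,46),[34,45),[33,44),[32,43),[31,42); WM=39; [24,35) fires=7 [25,36) fires=7 [26,37) fires=7 [27,38) fires=7 [28,39) fires=7
i=13 t=42 v=1: → [42,53),[41,52),[40,51),[39,50),[38,49),[37,48),[36,47),[35,46),[34,45),[33,44),[32,43); WM=40; [29,40) fires=7
i=14 t=42 v=3: → [42,53),[41,52),[40,51),[39,50),[38,49),[37,48),[36,47),[35,46),[34,45),[33,44),[32,43); WM=40
i=15 t=36 v=6: DROP (t<40-2); WM=40
i=16 t=46 v=5: → [46,57),[45,56),[44,55),[43,54),[42,53),[41,52),[40,51),[39,50),[38,49),[37,48),[36,47); WM=44; [30,41) fires=7 [31,42) fires=7 [32,43) fires=6 [33,44) fires=6
i=17 t=56 v=8: → [56,67),[55,66),[54,65),[53,64),[52,63),[51,62),[50,61),[49,60),[48,59),[47,58),[46,57); WM=54; [34,45) fires=6 [35,46) fires=6 [36,47) fires=6 [37,48) fires=5 [38,49) fires=5 [39,50) fires=5 [40,51) fires=5 [41,52) fires=5 [42,53) fires=5 [43,54) fires=5

[0,11)=5 [1,12)=5 [2,13)=6 [3,14)=6 [4,15)=6 [5,16)=6 [6,17)=6 [7,18)=6 [8,19)=6 [9,20)=6 [10,21)=6 [11,22)=6 [12,23)=6 [13,24)=5 [14,25)=5 [15,26)=5 [16,27)=5 [17,28)=5 [18,29)=5 [19,30)=4 [20,31)=4 [21,32)=7 [22,33)=7 [23,34)=7 [24,35)=7 [25,36)=7 [26,37)=7 [27,38)=7 [28,39)=7 [29,40)=7 [30,41)=7 [31,42)=7 [32,43)=6 [33,44)=6 [34,45)=6 [35,46)=6 [36,47)=6 [37,48)=5 [38,49)=5 [39,50)=5 [40,51)=5 [41,52)=5 [42,53)=5 [43,54)=5 [44,55)=5 [45,56)=5 [46,57)=8 [47,58)=8 [48,59)=8 [49,60)=8 [50,61)=8 [51,62)=8 [52,63)=8 [53,64)=8 [54,65)=8 [55,66)=8 [56,67)=8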